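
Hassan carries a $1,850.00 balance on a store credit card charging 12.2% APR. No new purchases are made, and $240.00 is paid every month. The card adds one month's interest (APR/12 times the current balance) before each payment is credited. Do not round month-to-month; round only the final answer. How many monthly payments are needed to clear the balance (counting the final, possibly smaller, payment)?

9 payments

Monthly rate r = 12.2%/12 = 1.01667% = 0.0101667.
Recurrence: B ← B·(1+r) − $240.00.
Month 1: interest $18.81; balance after payment $1,628.81.
Month 2: interest $16.56; balance after payment $1,405.37.
Closed form: n = −ln(1 − rB₀/P)/ln(1+r) = −ln(0.92163)/ln(1.01017) ≈ 8.068, so the balance reaches zero during payment 9.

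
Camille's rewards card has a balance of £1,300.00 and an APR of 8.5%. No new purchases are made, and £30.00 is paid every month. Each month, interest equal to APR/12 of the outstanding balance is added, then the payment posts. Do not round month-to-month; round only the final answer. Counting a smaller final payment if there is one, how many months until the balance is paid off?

Monthly rate r = 8.5%/12 = 0.708333% = 0.00708333.
Recurrence: B ← B·(1+r) − £30.00.
Month 1: interest £9.21; balance after payment £1,279.21.
Month 2: interest £9.06; balance after payment £1,258.27.
Closed form: n = −ln(1 − rB₀/P)/ln(1+r) = −ln(0.69306)/ln(1.00708) ≈ 51.945, so the balance reaches zero during payment 52.

52 months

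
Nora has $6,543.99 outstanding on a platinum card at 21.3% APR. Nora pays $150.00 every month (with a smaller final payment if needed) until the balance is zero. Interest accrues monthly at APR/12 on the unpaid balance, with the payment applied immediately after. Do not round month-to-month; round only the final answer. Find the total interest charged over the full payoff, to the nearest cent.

Monthly rate r = 21.3%/12 = 1.775% = 0.01775.
Payoff takes n = ⌈−ln(1 − rB₀/P)/ln(1+r)⌉ = ⌈84.622⌉ = 85 payments; the last is $93.63.
Total paid = 84·$150.00 + $93.63 = $12,693.63.
Total interest = total paid − principal = $12,693.63 − $6,543.99 = $6,149.64.

$6,149.64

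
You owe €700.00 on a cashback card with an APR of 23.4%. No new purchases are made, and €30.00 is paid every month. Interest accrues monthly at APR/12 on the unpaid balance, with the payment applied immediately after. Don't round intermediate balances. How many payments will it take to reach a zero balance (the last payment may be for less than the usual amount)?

Monthly rate r = 23.4%/12 = 1.95% = 0.0195.
Recurrence: B ← B·(1+r) − €30.00.
Month 1: interest €13.65; balance after payment €683.65.
Month 2: interest €13.33; balance after payment €666.98.
Closed form: n = −ln(1 − rB₀/P)/ln(1+r) = −ln(0.545)/ln(1.0195) ≈ 31.429, so the balance reaches zero during payment 32.

32 payments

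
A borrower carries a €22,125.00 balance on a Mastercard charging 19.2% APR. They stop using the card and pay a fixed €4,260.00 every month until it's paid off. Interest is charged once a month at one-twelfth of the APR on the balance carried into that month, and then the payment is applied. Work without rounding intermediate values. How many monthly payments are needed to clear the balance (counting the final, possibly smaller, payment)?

Monthly rate r = 19.2%/12 = 1.6% = 0.016.
Recurrence: B ← B·(1+r) − €4,260.00.
Month 1: interest €354.00; balance after payment €18,219.00.
Month 2: interest €291.50; balance after payment €14,250.50.
Month 3: interest €228.01; balance after payment €10,218.51.
Month 4: interest €163.50; balance after payment €6,122.01.
Month 5: interest €97.95; balance after payment €1,959.96.
Month 6: interest €31.36; balance after payment €0.00.

6 payments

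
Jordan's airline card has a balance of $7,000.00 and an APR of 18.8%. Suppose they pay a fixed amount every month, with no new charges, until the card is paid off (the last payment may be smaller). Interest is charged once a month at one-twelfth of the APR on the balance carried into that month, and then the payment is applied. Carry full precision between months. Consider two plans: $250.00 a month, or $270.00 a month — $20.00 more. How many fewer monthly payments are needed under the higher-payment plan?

4 fewer payments

Monthly rate r = 18.8%/12 = 1.56667% = 0.0156667.
At $250.00/mo: n = ⌈−ln(1 − rB₀/P)/ln(1+r)⌉ = 38 payments (last $36.71); total interest = total paid − $7,000.00 = $2,286.71.
At $270.00/mo: 34 payments (last $142.51); total interest $2,052.51.
Payments saved = 38 − 34 = 4.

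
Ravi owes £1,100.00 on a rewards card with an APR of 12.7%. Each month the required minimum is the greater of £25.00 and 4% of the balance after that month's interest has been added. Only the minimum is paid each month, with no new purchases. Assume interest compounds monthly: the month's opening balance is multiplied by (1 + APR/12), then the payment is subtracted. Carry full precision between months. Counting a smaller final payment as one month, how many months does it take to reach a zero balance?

48 months

Monthly rate r = 12.7%/12 = 1.05833% = 0.0105833.
While 4% of the post-interest balance exceeds £25.00, each month B ← (B·(1+r))·(1 − 0.04), i.e. B shrinks by the factor (1+r)·0.96 = 0.97016.
This holds for months 1–20. Entering month 21 the balance is £600.15; 4% of the post-interest balance is now below £25.00, so the flat £25.00 minimum applies from here.
From month 21 a fixed £25.00 at rate r clears £600.15 in 28 more payments. Total: 20 + 28 = 48 months.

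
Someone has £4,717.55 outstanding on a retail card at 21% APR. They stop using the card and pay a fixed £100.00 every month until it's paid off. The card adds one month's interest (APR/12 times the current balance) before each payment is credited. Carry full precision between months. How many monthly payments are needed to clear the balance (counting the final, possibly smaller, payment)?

Monthly rate r = 21%/12 = 1.75% = 0.0175.
Recurrence: B ← B·(1+r) − £100.00.
Month 1: interest £82.56; balance after payment £4,700.11.
Month 2: interest £82.25; balance after payment £4,682.36.
Closed form: n = −ln(1 − rB₀/P)/ln(1+r) = −ln(0.17443)/ln(1.0175) ≈ 100.656, so the balance reaches zero during payment 101.

101 payments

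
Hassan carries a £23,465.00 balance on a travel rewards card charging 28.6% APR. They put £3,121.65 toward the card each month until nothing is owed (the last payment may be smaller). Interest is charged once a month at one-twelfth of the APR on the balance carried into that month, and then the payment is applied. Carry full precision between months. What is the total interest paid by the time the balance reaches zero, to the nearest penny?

Monthly rate r = 28.6%/12 = 2.38333% = 0.0238333.
Payoff takes n = ⌈−ln(1 − rB₀/P)/ln(1+r)⌉ = ⌈8.382⌉ = 9 payments; the last is £1,199.76.
Total paid = 8·£3,121.65 + £1,199.76 = £26,172.96.
Total interest = total paid − principal = £26,172.96 − £23,465.00 = £2,707.96.

£2,707.96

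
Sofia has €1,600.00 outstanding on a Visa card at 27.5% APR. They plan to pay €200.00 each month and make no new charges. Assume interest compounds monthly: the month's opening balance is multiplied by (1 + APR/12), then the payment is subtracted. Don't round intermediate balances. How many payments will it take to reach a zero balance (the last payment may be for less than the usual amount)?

9 months

Monthly rate r = 27.5%/12 = 2.29167% = 0.0229167.
Recurrence: B ← B·(1+r) − €200.00.
Month 1: interest €36.67; balance after payment €1,436.67.
Month 2: interest €32.92; balance after payment €1,269.59.
Closed form: n = −ln(1 − rB₀/P)/ln(1+r) = −ln(0.81667)/ln(1.02292) ≈ 8.938, so the balance reaches zero during payment 9.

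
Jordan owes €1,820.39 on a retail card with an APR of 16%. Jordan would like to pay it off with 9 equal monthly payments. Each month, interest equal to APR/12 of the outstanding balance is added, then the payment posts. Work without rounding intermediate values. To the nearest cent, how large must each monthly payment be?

Monthly rate r = 16%/12 = 1.33333% = 0.0133333.
Level-payment amortization: P = B₀·r / (1 − (1+r)^(−n)) = 1820.39·0.0133333 / (1 − 1.01333^(−9)).
Denominator 1 − (1+r)^(−9) = 0.112375993.
P = 24.2719 / 0.112375993 ≈ 215.99.

€215.99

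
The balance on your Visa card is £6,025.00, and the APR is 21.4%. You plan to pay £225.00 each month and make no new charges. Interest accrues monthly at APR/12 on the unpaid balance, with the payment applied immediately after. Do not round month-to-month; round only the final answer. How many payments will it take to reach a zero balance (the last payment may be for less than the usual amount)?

Monthly rate r = 21.4%/12 = 1.78333% = 0.0178333.
Recurrence: B ← B·(1+r) − £225.00.
Month 1: interest £107.45; balance after payment £5,907.45.
Month 2: interest £105.35; balance after payment £5,787.80.
Closed form: n = −ln(1 − rB₀/P)/ln(1+r) = −ln(0.52246)/ln(1.01783) ≈ 36.727, so the balance reaches zero during payment 37.

37 months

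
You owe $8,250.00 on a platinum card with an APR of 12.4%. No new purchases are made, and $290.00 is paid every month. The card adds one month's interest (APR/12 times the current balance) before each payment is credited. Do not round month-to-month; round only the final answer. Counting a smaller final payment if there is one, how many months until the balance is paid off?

34 payments

Monthly rate r = 12.4%/12 = 1.03333% = 0.0103333.
Recurrence: B ← B·(1+r) − $290.00.
Month 1: interest $85.25; balance after payment $8,045.25.
Month 2: interest $83.13; balance after payment $7,838.38.
Closed form: n = −ln(1 − rB₀/P)/ln(1+r) = −ln(0.70603)/ln(1.01033) ≈ 33.860, so the balance reaches zero during payment 34.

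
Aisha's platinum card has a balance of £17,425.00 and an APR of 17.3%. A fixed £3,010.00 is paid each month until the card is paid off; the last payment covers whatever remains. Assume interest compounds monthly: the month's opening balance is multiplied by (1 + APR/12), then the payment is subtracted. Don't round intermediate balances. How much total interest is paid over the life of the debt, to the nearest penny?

£902.89

Monthly rate r = 17.3%/12 = 1.44167% = 0.0144167.
Payoff takes n = ⌈−ln(1 − rB₀/P)/ln(1+r)⌉ = ⌈6.088⌉ = 7 payments; the last is £267.89.
Total paid = 6·£3,010.00 + £267.89 = £18,327.89.
Total interest = total paid − principal = £18,327.89 − £17,425.00 = £902.89.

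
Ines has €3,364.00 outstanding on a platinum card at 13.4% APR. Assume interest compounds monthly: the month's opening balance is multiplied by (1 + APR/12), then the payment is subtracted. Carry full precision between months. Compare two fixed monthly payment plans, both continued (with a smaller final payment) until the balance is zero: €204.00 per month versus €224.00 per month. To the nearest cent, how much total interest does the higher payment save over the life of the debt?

€35.86

Monthly rate r = 13.4%/12 = 1.11667% = 0.0111667.
At €204.00/mo: n = ⌈−ln(1 − rB₀/P)/ln(1+r)⌉ = 19 payments (last €66.88); total interest = total paid − €3,364.00 = €374.88.
At €224.00/mo: 17 payments (last €119.02); total interest €339.02.
Interest saved = €374.88 − €339.02 = €35.86.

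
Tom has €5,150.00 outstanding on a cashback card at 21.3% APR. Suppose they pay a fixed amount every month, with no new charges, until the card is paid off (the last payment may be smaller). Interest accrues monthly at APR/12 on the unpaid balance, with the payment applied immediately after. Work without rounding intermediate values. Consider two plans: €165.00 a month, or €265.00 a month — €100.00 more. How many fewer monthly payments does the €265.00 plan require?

21 fewer payments

Monthly rate r = 21.3%/12 = 1.775% = 0.01775.
At €165.00/mo: n = ⌈−ln(1 − rB₀/P)/ln(1+r)⌉ = 46 payments (last €147.62); total interest = total paid − €5,150.00 = €2,422.62.
At €265.00/mo: 25 payments (last €11.92); total interest €1,221.92.
Payments saved = 46 − 25 = 21.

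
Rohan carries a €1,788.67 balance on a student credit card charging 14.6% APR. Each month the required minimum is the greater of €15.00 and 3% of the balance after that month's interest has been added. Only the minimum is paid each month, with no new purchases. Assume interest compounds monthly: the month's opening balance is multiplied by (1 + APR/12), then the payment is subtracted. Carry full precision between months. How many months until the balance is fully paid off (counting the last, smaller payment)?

113 months

Monthly rate r = 14.6%/12 = 1.21667% = 0.0121667.
While 3% of the post-interest balance exceeds €15.00, each month B ← (B·(1+r))·(1 − 0.03), i.e. B shrinks by the factor (1+r)·0.97 = 0.9818.
This holds for months 1–71. Entering month 72 the balance is €485.53; 3% of the post-interest balance is now below €15.00, so the flat €15.00 minimum applies from here.
From month 72 a fixed €15.00 at rate r clears €485.53 in 42 more payments. Total: 71 + 42 = 113 months.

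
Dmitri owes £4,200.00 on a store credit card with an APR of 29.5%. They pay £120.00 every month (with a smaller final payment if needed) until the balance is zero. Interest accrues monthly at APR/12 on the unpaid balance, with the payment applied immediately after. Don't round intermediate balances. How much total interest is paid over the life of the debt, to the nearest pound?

£5,530

Monthly rate r = 29.5%/12 = 2.45833% = 0.0245833.
Payoff takes n = ⌈−ln(1 − rB₀/P)/ln(1+r)⌉ = ⌈81.079⌉ = 82 payments; the last is £9.62.
Total paid = 81·£120.00 + £9.62 = £9,729.62.
Total interest = total paid − principal = £9,729.62 − £4,200.00 = £5,529.62.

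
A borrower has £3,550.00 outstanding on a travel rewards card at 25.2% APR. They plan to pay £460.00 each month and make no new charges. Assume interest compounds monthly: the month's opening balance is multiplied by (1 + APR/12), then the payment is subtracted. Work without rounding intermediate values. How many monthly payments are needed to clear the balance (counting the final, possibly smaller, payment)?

9 months

Monthly rate r = 25.2%/12 = 2.1% = 0.021.
Recurrence: B ← B·(1+r) − £460.00.
Month 1: interest £74.55; balance after payment £3,164.55.
Month 2: interest £66.46; balance after payment £2,771.01.
Closed form: n = −ln(1 − rB₀/P)/ln(1+r) = −ln(0.83793)/ln(1.021) ≈ 8.508, so the balance reaches zero during payment 9.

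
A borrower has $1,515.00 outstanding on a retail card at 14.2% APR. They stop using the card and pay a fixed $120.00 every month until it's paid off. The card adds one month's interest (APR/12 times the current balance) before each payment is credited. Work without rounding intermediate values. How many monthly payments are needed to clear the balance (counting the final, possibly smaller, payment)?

14 months

Monthly rate r = 14.2%/12 = 1.18333% = 0.0118333.
Recurrence: B ← B·(1+r) − $120.00.
Month 1: interest $17.93; balance after payment $1,412.93.
Month 2: interest $16.72; balance after payment $1,309.65.
Closed form: n = −ln(1 − rB₀/P)/ln(1+r) = −ln(0.8506)/ln(1.01183) ≈ 13.755, so the balance reaches zero during payment 14.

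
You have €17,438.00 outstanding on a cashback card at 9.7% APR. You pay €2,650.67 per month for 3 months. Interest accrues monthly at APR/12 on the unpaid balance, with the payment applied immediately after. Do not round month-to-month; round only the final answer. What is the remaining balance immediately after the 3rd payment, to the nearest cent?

€9,847.84

Monthly rate r = 9.7%/12 = 0.808333% = 0.00808333.
Each month: B ← B·(1+r) − €2,650.67.
Month 1: interest €140.96; balance after payment €14,928.29.
Month 2: interest €120.67; balance after payment €12,398.29.
Month 3: interest €100.22; balance after payment €9,847.84.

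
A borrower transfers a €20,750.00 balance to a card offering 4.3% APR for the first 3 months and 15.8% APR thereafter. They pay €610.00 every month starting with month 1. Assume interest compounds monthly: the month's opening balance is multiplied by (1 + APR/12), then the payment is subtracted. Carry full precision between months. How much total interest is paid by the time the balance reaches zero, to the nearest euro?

Promo months 1–3 at r₀ = 4.3%/12 = 0.00358333; months 4+ at r₁ = 15.8%/12 = 0.0131667.
After month 3: iterate B ← B·(1+r₀) − €610.00 for 3 months → €19,137.30.
Then at r₁ with €610.00/mo: n₂ = −ln(1 − r₁·B/P)/ln(1+r₁) ≈ 40.74 → 41 more payments.
Total paid = 43·€610.00 + €449.62 = €26,679.62; interest = €26,679.62 − €20,750.00 = €5,929.62.

€5,930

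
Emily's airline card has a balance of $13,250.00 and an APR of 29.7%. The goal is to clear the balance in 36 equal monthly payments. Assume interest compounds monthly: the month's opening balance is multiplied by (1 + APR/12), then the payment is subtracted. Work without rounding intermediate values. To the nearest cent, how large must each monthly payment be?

Monthly rate r = 29.7%/12 = 2.475% = 0.02475.
Level-payment amortization: P = B₀·r / (1 − (1+r)^(−n)) = 13250.00·0.02475 / (1 − 1.02475^(−36)).
Denominator 1 − (1+r)^(−36) = 0.585280336.
P = 327.937 / 0.585280336 ≈ 560.31.

$560.31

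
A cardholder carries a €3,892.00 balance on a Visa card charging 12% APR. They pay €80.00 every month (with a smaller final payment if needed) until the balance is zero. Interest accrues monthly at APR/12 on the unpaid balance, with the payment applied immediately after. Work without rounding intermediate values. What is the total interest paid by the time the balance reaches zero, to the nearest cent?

Monthly rate r = 12%/12 = 1% = 0.01.
Payoff takes n = ⌈−ln(1 − rB₀/P)/ln(1+r)⌉ = ⌈66.983⌉ = 67 payments; the last is €78.66.
Total paid = 66·€80.00 + €78.66 = €5,358.66.
Total interest = total paid − principal = €5,358.66 − €3,892.00 = €1,466.66.

€1,466.66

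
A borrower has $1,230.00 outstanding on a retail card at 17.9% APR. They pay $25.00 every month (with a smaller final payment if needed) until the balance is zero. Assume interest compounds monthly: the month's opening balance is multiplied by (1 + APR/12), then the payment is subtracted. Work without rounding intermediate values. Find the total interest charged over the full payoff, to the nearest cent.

Monthly rate r = 17.9%/12 = 1.49167% = 0.0149167.
Payoff takes n = ⌈−ln(1 − rB₀/P)/ln(1+r)⌉ = ⌈89.412⌉ = 90 payments; the last is $10.35.
Total paid = 89·$25.00 + $10.35 = $2,235.35.
Total interest = total paid − principal = $2,235.35 − $1,230.00 = $1,005.35.

$1,005.35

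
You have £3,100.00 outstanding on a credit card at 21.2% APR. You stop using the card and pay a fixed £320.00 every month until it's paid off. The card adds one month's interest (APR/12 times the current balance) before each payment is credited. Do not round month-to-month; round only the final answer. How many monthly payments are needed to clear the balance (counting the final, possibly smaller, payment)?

11 months

Monthly rate r = 21.2%/12 = 1.76667% = 0.0176667.
Recurrence: B ← B·(1+r) − £320.00.
Month 1: interest £54.77; balance after payment £2,834.77.
Month 2: interest £50.08; balance after payment £2,564.85.
Closed form: n = −ln(1 − rB₀/P)/ln(1+r) = −ln(0.82885)/ln(1.01767) ≈ 10.719, so the balance reaches zero during payment 11.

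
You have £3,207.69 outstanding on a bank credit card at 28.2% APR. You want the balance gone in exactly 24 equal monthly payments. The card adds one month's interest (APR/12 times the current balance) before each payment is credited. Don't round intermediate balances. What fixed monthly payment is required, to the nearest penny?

Monthly rate r = 28.2%/12 = 2.35% = 0.0235.
Level-payment amortization: P = B₀·r / (1 − (1+r)^(−n)) = 3207.69·0.0235 / (1 − 1.0235^(−24)).
Denominator 1 − (1+r)^(−24) = 0.427346826.
P = 75.3807 / 0.427346826 ≈ 176.39.

£176.39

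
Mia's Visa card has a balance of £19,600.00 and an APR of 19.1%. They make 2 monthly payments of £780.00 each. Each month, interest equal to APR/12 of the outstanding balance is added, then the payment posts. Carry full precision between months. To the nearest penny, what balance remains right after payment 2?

Monthly rate r = 19.1%/12 = 1.59167% = 0.0159167.
Each month: B ← B·(1+r) − £780.00.
Month 1: interest £311.97; balance after payment £19,131.97.
Month 2: interest £304.52; balance after payment £18,656.48.

£18,656.48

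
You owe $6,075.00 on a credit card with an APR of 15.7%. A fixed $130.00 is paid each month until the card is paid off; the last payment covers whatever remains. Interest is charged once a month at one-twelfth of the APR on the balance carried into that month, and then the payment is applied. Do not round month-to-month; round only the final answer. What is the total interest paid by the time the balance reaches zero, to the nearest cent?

$3,378.17

Monthly rate r = 15.7%/12 = 1.30833% = 0.0130833.
Payoff takes n = ⌈−ln(1 − rB₀/P)/ln(1+r)⌉ = ⌈72.715⌉ = 73 payments; the last is $93.17.
Total paid = 72·$130.00 + $93.17 = $9,453.17.
Total interest = total paid − principal = $9,453.17 − $6,075.00 = $3,378.17.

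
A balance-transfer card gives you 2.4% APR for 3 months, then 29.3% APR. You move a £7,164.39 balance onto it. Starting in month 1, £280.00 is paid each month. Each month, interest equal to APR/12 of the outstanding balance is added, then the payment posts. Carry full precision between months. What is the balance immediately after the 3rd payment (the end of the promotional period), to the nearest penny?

£6,365.78

Promo months 1–3 at r₀ = 2.4%/12 = 0.002; months 4+ at r₁ = 29.3%/12 = 0.0244167.
After month 3: iterate B ← B·(1+r₀) − £280.00 for 3 months → £6,365.78.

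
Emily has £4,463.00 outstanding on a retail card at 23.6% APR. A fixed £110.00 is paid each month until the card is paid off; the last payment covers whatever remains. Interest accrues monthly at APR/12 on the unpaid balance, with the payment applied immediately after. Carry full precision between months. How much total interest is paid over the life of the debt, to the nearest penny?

Monthly rate r = 23.6%/12 = 1.96667% = 0.0196667.
Payoff takes n = ⌈−ln(1 − rB₀/P)/ln(1+r)⌉ = ⌈82.109⌉ = 83 payments; the last is £12.13.
Total paid = 82·£110.00 + £12.13 = £9,032.13.
Total interest = total paid − principal = £9,032.13 − £4,463.00 = £4,569.13.

£4,569.13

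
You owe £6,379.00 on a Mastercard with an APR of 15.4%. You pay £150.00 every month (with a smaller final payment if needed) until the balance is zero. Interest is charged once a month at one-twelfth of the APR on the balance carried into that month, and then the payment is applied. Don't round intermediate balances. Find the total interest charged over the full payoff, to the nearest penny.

Monthly rate r = 15.4%/12 = 1.28333% = 0.0128333.
Payoff takes n = ⌈−ln(1 − rB₀/P)/ln(1+r)⌉ = ⌈61.884⌉ = 62 payments; the last is £132.72.
Total paid = 61·£150.00 + £132.72 = £9,282.72.
Total interest = total paid − principal = £9,282.72 − £6,379.00 = £2,903.72.

£2,903.72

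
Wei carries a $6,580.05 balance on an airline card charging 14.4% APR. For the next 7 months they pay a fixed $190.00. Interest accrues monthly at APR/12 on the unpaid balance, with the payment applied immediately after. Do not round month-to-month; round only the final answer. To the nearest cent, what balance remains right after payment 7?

Monthly rate r = 14.4%/12 = 1.2% = 0.012.
Each month: B ← B·(1+r) − $190.00.
Month 1: interest $78.96; balance after payment $6,469.01.
Month 2: interest $77.63; balance after payment $6,356.64.
Month 3: interest $76.28; balance after payment $6,242.92.
Month 4: interest $74.92; balance after payment $6,127.83.
Month 5: interest $73.53; balance after payment $6,011.37.
Month 6: interest $72.14; balance after payment $5,893.50.
Month 7: interest $70.72; balance after payment $5,774.23.

$5,774.23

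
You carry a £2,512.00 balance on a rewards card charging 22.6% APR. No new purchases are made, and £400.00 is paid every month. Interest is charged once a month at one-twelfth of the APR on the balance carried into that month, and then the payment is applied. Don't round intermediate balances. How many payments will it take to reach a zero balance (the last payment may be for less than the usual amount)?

Monthly rate r = 22.6%/12 = 1.88333% = 0.0188333.
Recurrence: B ← B·(1+r) − £400.00.
Month 1: interest £47.31; balance after payment £2,159.31.
Month 2: interest £40.67; balance after payment £1,799.98.
Closed form: n = −ln(1 − rB₀/P)/ln(1+r) = −ln(0.88173)/ln(1.01883) ≈ 6.746, so the balance reaches zero during payment 7.

7 months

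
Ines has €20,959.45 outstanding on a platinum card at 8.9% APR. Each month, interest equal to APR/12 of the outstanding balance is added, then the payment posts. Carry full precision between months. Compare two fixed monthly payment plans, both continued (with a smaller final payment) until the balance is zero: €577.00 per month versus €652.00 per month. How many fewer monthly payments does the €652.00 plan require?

6 fewer payments

Monthly rate r = 8.9%/12 = 0.741667% = 0.00741667.
At €577.00/mo: n = ⌈−ln(1 − rB₀/P)/ln(1+r)⌉ = 43 payments (last €277.86); total interest = total paid − €20,959.45 = €3,552.41.
At €652.00/mo: 37 payments (last €560.07); total interest €3,072.62.
Payments saved = 43 − 37 = 6.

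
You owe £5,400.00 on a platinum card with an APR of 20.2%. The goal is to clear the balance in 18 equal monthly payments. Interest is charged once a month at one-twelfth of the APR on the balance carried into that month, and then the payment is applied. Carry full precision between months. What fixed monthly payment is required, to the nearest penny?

Monthly rate r = 20.2%/12 = 1.68333% = 0.0168333.
Level-payment amortization: P = B₀·r / (1 − (1+r)^(−n)) = 5400.00·0.0168333 / (1 − 1.01683^(−18)).
Denominator 1 − (1+r)^(−18) = 0.259535815.
P = 90.9 / 0.259535815 ≈ 350.24.

£350.24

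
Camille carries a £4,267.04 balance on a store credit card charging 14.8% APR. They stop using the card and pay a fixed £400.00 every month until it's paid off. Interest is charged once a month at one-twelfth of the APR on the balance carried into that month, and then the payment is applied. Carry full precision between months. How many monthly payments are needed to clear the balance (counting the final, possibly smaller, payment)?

Monthly rate r = 14.8%/12 = 1.23333% = 0.0123333.
Recurrence: B ← B·(1+r) − £400.00.
Month 1: interest £52.63; balance after payment £3,919.67.
Month 2: interest £48.34; balance after payment £3,568.01.
Closed form: n = −ln(1 − rB₀/P)/ln(1+r) = −ln(0.86843)/ln(1.01233) ≈ 11.508, so the balance reaches zero during payment 12.

12 payments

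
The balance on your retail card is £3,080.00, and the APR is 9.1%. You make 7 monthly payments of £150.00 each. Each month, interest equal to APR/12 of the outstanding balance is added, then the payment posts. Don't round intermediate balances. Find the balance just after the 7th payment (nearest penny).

Monthly rate r = 9.1%/12 = 0.758333% = 0.00758333.
Each month: B ← B·(1+r) − £150.00.
Month 1: interest £23.36; balance after payment £2,953.36.
Month 2: interest £22.40; balance after payment £2,825.75.
Month 3: interest £21.43; balance after payment £2,697.18.
Month 4: interest £20.45; balance after payment £2,567.64.
Month 5: interest £19.47; balance after payment £2,437.11.
Month 6: interest £18.48; balance after payment £2,305.59.
Month 7: interest £17.48; balance after payment £2,173.07.

£2,173.07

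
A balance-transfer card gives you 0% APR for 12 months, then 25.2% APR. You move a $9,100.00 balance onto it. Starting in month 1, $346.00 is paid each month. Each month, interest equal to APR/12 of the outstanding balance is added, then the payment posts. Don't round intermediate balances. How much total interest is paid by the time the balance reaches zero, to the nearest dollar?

Promo months 1–12 at r₀ = 0%/12 = 0; months 13+ at r₁ = 25.2%/12 = 0.021.
After month 12 (no interest yet): B = $9,100.00 − 12·$346.00 = $4,948.00.
Then at r₁ with $346.00/mo: n₂ = −ln(1 − r₁·B/P)/ln(1+r₁) ≈ 17.18 → 18 more payments.
Total paid = 29·$346.00 + $64.10 = $10,098.10; interest = $10,098.10 − $9,100.00 = $998.10.

$998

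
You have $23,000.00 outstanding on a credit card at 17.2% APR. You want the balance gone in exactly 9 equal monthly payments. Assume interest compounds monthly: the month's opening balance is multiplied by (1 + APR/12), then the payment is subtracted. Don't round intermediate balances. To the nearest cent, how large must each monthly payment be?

$2,742.18

Monthly rate r = 17.2%/12 = 1.43333% = 0.0143333.
Level-payment amortization: P = B₀·r / (1 − (1+r)^(−n)) = 23000.00·0.0143333 / (1 − 1.01433^(−9)).
Denominator 1 − (1+r)^(−9) = 0.120220737.
P = 329.667 / 0.120220737 ≈ 2742.18.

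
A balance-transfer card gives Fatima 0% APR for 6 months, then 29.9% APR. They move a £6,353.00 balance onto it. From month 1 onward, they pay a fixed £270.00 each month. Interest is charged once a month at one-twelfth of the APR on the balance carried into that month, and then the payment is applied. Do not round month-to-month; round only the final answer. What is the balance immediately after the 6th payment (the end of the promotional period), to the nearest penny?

Promo months 1–6 at r₀ = 0%/12 = 0; months 7+ at r₁ = 29.9%/12 = 0.0249167.
After month 6 (no interest yet): B = £6,353.00 − 6·£270.00 = £4,733.00.

£4,733.00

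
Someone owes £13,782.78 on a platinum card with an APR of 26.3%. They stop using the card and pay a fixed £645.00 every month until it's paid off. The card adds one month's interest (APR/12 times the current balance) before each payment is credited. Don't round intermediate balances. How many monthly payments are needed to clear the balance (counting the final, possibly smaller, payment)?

30 payments

Monthly rate r = 26.3%/12 = 2.19167% = 0.0219167.
Recurrence: B ← B·(1+r) − £645.00.
Month 1: interest £302.07; balance after payment £13,439.85.
Month 2: interest £294.56; balance after payment £13,089.41.
Closed form: n = −ln(1 − rB₀/P)/ln(1+r) = −ln(0.53167)/ln(1.02192) ≈ 29.139, so the balance reaches zero during payment 30.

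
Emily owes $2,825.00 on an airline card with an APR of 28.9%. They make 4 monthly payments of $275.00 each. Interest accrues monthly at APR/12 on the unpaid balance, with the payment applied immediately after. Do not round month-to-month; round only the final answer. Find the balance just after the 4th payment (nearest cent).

$1,966.75

Monthly rate r = 28.9%/12 = 2.40833% = 0.0240833.
Each month: B ← B·(1+r) − $275.00.
Month 1: interest $68.04; balance after payment $2,618.04.
Month 2: interest $63.05; balance after payment $2,406.09.
Month 3: interest $57.95; balance after payment $2,189.03.
Month 4: interest $52.72; balance after payment $1,966.75.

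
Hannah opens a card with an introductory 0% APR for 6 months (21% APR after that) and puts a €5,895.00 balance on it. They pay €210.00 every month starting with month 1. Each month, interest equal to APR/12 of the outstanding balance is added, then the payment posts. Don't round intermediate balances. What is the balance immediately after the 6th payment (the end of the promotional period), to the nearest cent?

Promo months 1–6 at r₀ = 0%/12 = 0; months 7+ at r₁ = 21%/12 = 0.0175.
After month 6 (no interest yet): B = €5,895.00 − 6·€210.00 = €4,635.00.

€4,635.00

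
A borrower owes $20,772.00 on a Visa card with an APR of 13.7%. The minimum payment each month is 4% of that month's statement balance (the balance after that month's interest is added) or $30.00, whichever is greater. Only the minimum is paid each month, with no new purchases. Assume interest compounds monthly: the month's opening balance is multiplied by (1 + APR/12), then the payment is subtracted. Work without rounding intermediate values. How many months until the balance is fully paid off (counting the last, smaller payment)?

143 months

Monthly rate r = 13.7%/12 = 1.14167% = 0.0114167.
While 4% of the post-interest balance exceeds $30.00, each month B ← (B·(1+r))·(1 − 0.04), i.e. B shrinks by the factor (1+r)·0.96 = 0.97096.
This holds for months 1–114. Entering month 115 the balance is $721.82; 4% of the post-interest balance is now below $30.00, so the flat $30.00 minimum applies from here.
From month 115 a fixed $30.00 at rate r clears $721.82 in 29 more payments. Total: 114 + 29 = 143 months.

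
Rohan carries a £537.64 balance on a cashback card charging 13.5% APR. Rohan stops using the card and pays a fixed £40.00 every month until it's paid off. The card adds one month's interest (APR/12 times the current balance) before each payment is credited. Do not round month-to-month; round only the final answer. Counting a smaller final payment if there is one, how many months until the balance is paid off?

Monthly rate r = 13.5%/12 = 1.125% = 0.01125.
Recurrence: B ← B·(1+r) − £40.00.
Month 1: interest £6.05; balance after payment £503.69.
Month 2: interest £5.67; balance after payment £469.35.
Closed form: n = −ln(1 − rB₀/P)/ln(1+r) = −ln(0.84879)/ln(1.01125) ≈ 14.655, so the balance reaches zero during payment 15.

15 payments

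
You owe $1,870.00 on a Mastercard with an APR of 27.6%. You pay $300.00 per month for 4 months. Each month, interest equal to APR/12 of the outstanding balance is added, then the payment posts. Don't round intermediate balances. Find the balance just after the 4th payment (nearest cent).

$806.03

Monthly rate r = 27.6%/12 = 2.3% = 0.023.
Each month: B ← B·(1+r) − $300.00.
Month 1: interest $43.01; balance after payment $1,613.01.
Month 2: interest $37.10; balance after payment $1,350.11.
Month 3: interest $31.05; balance after payment $1,081.16.
Month 4: interest $24.87; balance after payment $806.03.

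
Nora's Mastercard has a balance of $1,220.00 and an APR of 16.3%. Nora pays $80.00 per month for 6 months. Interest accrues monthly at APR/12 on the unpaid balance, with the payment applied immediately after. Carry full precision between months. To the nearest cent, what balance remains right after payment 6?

$826.27

Monthly rate r = 16.3%/12 = 1.35833% = 0.0135833.
Each month: B ← B·(1+r) − $80.00.
Month 1: interest $16.57; balance after payment $1,156.57.
Month 2: interest $15.71; balance after payment $1,092.28.
Month 3: interest $14.84; balance after payment $1,027.12.
Month 4: interest $13.95; balance after payment $961.07.
Month 5: interest $13.05; balance after payment $894.12.
Month 6: interest $12.15; balance after payment $826.27.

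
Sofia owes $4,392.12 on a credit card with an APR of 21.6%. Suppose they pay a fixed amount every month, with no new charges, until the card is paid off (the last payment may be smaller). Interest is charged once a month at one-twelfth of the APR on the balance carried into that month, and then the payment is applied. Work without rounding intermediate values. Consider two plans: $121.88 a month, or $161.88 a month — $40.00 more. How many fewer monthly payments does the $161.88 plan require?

21 fewer payments

Monthly rate r = 21.6%/12 = 1.8% = 0.018.
At $121.88/mo: n = ⌈−ln(1 − rB₀/P)/ln(1+r)⌉ = 59 payments (last $77.27); total interest = total paid − $4,392.12 = $2,754.19.
At $161.88/mo: 38 payments (last $91.88); total interest $1,689.32.
Payments saved = 59 − 38 = 21.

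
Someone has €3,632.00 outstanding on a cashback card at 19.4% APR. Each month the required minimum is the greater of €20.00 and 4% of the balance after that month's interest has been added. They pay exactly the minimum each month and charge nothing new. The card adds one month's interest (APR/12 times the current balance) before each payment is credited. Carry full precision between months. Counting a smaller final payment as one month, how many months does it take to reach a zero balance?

Monthly rate r = 19.4%/12 = 1.61667% = 0.0161667.
While 4% of the post-interest balance exceeds €20.00, each month B ← (B·(1+r))·(1 − 0.04), i.e. B shrinks by the factor (1+r)·0.96 = 0.97552.
This holds for months 1–81. Entering month 82 the balance is €487.84; 4% of the post-interest balance is now below €20.00, so the flat €20.00 minimum applies from here.
From month 82 a fixed €20.00 at rate r clears €487.84 in 32 more payments. Total: 81 + 32 = 113 months.

113 months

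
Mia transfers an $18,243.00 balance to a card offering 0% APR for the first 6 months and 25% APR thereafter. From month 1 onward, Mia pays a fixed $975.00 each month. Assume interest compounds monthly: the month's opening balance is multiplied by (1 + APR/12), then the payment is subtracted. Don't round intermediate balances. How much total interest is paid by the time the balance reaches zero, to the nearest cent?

Promo months 1–6 at r₀ = 0%/12 = 0; months 7+ at r₁ = 25%/12 = 0.0208333.
After month 6 (no interest yet): B = $18,243.00 − 6·$975.00 = $12,393.00.
Then at r₁ with $975.00/mo: n₂ = −ln(1 − r₁·B/P)/ln(1+r₁) ≈ 14.92 → 15 more payments.
Total paid = 20·$975.00 + $896.96 = $20,396.96; interest = $20,396.96 − $18,243.00 = $2,153.96.

$2,153.96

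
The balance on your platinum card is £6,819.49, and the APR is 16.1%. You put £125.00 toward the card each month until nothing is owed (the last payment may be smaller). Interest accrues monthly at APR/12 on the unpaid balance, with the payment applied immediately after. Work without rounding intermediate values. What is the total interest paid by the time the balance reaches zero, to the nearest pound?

£5,529

Monthly rate r = 16.1%/12 = 1.34167% = 0.0134167.
Payoff takes n = ⌈−ln(1 − rB₀/P)/ln(1+r)⌉ = ⌈98.790⌉ = 99 payments; the last is £98.83.
Total paid = 98·£125.00 + £98.83 = £12,348.83.
Total interest = total paid − principal = £12,348.83 − £6,819.49 = £5,529.34.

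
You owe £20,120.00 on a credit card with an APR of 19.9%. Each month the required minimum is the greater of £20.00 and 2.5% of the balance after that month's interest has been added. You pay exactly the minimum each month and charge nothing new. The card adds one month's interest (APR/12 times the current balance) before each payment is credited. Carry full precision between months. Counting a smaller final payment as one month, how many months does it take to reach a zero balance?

Monthly rate r = 19.9%/12 = 1.65833% = 0.0165833.
While 2.5% of the post-interest balance exceeds £20.00, each month B ← (B·(1+r))·(1 − 0.025), i.e. B shrinks by the factor (1+r)·0.975 = 0.99117.
This holds for months 1–366. Entering month 367 the balance is £782.80; 2.5% of the post-interest balance is now below £20.00, so the flat £20.00 minimum applies from here.
From month 367 a fixed £20.00 at rate r clears £782.80 in 64 more payments. Total: 366 + 64 = 430 months.

430 months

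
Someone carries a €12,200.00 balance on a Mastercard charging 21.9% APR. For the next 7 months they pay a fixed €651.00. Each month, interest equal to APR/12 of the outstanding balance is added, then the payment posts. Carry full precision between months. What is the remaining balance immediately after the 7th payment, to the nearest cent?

Monthly rate r = 21.9%/12 = 1.825% = 0.01825.
Each month: B ← B·(1+r) − €651.00.
Month 1: interest €222.65; balance after payment €11,771.65.
Month 2: interest €214.83; balance after payment €11,335.48.
Month 3: interest €206.87; balance after payment €10,891.36.
Month 4: interest €198.77; balance after payment €10,439.12.
Month 5: interest €190.51; balance after payment €9,978.64.
Month 6: interest €182.11; balance after payment €9,509.75.
Month 7: interest €173.55; balance after payment €9,032.30.

€9,032.30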